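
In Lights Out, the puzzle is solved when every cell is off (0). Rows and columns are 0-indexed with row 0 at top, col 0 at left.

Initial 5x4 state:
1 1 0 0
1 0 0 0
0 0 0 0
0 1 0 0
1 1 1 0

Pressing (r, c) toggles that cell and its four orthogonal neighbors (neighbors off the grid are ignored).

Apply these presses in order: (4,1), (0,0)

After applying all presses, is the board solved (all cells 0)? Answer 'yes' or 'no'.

After press 1 at (4,1):
1 1 0 0
1 0 0 0
0 0 0 0
0 0 0 0
0 0 0 0

After press 2 at (0,0):
0 0 0 0
0 0 0 0
0 0 0 0
0 0 0 0
0 0 0 0

Lights still on: 0

Answer: yes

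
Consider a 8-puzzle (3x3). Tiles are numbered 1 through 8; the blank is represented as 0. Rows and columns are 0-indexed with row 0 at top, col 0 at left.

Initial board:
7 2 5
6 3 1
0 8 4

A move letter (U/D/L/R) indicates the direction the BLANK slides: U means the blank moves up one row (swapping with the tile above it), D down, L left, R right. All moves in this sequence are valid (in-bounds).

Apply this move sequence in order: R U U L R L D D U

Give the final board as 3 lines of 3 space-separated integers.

Answer: 6 7 5
0 2 1
8 3 4

Derivation:
After move 1 (R):
7 2 5
6 3 1
8 0 4

After move 2 (U):
7 2 5
6 0 1
8 3 4

After move 3 (U):
7 0 5
6 2 1
8 3 4

After move 4 (L):
0 7 5
6 2 1
8 3 4

After move 5 (R):
7 0 5
6 2 1
8 3 4

After move 6 (L):
0 7 5
6 2 1
8 3 4

After move 7 (D):
6 7 5
0 2 1
8 3 4

After move 8 (D):
6 7 5
8 2 1
0 3 4

After move 9 (U):
6 7 5
0 2 1
8 3 4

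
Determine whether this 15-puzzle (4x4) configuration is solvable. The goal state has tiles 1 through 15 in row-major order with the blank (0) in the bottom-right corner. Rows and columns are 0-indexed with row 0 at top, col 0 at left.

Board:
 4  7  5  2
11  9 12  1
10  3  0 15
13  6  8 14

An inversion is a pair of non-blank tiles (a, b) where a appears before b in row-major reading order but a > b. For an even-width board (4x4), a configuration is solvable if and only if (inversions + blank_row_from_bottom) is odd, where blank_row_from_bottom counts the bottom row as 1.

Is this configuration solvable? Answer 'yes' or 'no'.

Answer: no

Derivation:
Inversions: 36
Blank is in row 2 (0-indexed from top), which is row 2 counting from the bottom (bottom = 1).
36 + 2 = 38, which is even, so the puzzle is not solvable.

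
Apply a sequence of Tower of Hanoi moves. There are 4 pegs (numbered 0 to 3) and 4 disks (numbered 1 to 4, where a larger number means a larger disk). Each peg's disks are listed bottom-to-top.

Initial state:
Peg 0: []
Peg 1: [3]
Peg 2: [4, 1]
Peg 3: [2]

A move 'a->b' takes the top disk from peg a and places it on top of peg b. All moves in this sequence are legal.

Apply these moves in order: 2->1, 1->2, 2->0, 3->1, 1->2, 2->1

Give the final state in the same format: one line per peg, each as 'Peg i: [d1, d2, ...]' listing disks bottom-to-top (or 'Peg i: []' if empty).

After move 1 (2->1):
Peg 0: []
Peg 1: [3, 1]
Peg 2: [4]
Peg 3: [2]

After move 2 (1->2):
Peg 0: []
Peg 1: [3]
Peg 2: [4, 1]
Peg 3: [2]

After move 3 (2->0):
Peg 0: [1]
Peg 1: [3]
Peg 2: [4]
Peg 3: [2]

After move 4 (3->1):
Peg 0: [1]
Peg 1: [3, 2]
Peg 2: [4]
Peg 3: []

After move 5 (1->2):
Peg 0: [1]
Peg 1: [3]
Peg 2: [4, 2]
Peg 3: []

After move 6 (2->1):
Peg 0: [1]
Peg 1: [3, 2]
Peg 2: [4]
Peg 3: []

Answer: Peg 0: [1]
Peg 1: [3, 2]
Peg 2: [4]
Peg 3: []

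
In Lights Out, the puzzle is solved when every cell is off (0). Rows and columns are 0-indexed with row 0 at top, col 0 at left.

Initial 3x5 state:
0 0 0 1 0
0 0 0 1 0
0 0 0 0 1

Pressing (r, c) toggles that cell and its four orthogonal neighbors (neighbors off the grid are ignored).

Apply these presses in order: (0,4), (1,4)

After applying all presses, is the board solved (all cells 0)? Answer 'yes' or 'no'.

After press 1 at (0,4):
0 0 0 0 1
0 0 0 1 1
0 0 0 0 1

After press 2 at (1,4):
0 0 0 0 0
0 0 0 0 0
0 0 0 0 0

Lights still on: 0

Answer: yes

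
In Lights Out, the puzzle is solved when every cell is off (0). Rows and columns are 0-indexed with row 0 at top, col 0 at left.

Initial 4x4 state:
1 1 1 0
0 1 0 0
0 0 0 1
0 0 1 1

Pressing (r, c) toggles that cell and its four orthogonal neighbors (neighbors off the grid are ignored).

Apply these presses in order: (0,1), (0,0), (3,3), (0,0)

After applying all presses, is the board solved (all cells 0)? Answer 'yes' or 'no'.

After press 1 at (0,1):
0 0 0 0
0 0 0 0
0 0 0 1
0 0 1 1

After press 2 at (0,0):
1 1 0 0
1 0 0 0
0 0 0 1
0 0 1 1

After press 3 at (3,3):
1 1 0 0
1 0 0 0
0 0 0 0
0 0 0 0

After press 4 at (0,0):
0 0 0 0
0 0 0 0
0 0 0 0
0 0 0 0

Lights still on: 0

Answer: yes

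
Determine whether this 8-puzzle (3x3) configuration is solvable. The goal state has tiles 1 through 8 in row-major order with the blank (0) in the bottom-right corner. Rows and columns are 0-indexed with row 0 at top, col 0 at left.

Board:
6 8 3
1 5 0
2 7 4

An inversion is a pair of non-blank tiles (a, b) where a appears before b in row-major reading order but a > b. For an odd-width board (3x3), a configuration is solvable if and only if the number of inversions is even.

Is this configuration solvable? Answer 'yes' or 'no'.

Inversions (pairs i<j in row-major order where tile[i] > tile[j] > 0): 16
16 is even, so the puzzle is solvable.

Answer: yes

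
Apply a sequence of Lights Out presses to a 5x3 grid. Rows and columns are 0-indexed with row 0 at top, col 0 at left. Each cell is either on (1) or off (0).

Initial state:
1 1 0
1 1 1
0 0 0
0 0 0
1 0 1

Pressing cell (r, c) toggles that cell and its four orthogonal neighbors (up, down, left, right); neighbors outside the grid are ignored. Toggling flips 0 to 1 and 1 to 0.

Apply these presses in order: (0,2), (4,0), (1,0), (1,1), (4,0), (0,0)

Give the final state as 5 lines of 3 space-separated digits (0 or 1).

Answer: 1 0 1
0 1 1
1 1 0
0 0 0
1 0 1

Derivation:
After press 1 at (0,2):
1 0 1
1 1 0
0 0 0
0 0 0
1 0 1

After press 2 at (4,0):
1 0 1
1 1 0
0 0 0
1 0 0
0 1 1

After press 3 at (1,0):
0 0 1
0 0 0
1 0 0
1 0 0
0 1 1

After press 4 at (1,1):
0 1 1
1 1 1
1 1 0
1 0 0
0 1 1

After press 5 at (4,0):
0 1 1
1 1 1
1 1 0
0 0 0
1 0 1

After press 6 at (0,0):
1 0 1
0 1 1
1 1 0
0 0 0
1 0 1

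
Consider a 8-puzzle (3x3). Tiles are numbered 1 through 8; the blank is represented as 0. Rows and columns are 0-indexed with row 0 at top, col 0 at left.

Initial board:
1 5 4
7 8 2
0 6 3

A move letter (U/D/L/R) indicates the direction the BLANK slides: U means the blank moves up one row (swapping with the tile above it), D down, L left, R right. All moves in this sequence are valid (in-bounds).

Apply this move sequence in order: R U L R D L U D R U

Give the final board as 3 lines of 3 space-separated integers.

After move 1 (R):
1 5 4
7 8 2
6 0 3

After move 2 (U):
1 5 4
7 0 2
6 8 3

After move 3 (L):
1 5 4
0 7 2
6 8 3

After move 4 (R):
1 5 4
7 0 2
6 8 3

After move 5 (D):
1 5 4
7 8 2
6 0 3

After move 6 (L):
1 5 4
7 8 2
0 6 3

After move 7 (U):
1 5 4
0 8 2
7 6 3

After move 8 (D):
1 5 4
7 8 2
0 6 3

After move 9 (R):
1 5 4
7 8 2
6 0 3

After move 10 (U):
1 5 4
7 0 2
6 8 3

Answer: 1 5 4
7 0 2
6 8 3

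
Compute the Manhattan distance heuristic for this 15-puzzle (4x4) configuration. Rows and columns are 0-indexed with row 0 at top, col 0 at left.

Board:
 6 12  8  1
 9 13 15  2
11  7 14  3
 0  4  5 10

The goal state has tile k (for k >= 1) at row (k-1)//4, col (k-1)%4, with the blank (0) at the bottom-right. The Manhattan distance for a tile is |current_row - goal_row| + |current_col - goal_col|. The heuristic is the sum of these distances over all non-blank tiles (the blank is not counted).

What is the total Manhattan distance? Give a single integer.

Answer: 41

Derivation:
Tile 6: (0,0)->(1,1) = 2
Tile 12: (0,1)->(2,3) = 4
Tile 8: (0,2)->(1,3) = 2
Tile 1: (0,3)->(0,0) = 3
Tile 9: (1,0)->(2,0) = 1
Tile 13: (1,1)->(3,0) = 3
Tile 15: (1,2)->(3,2) = 2
Tile 2: (1,3)->(0,1) = 3
Tile 11: (2,0)->(2,2) = 2
Tile 7: (2,1)->(1,2) = 2
Tile 14: (2,2)->(3,1) = 2
Tile 3: (2,3)->(0,2) = 3
Tile 4: (3,1)->(0,3) = 5
Tile 5: (3,2)->(1,0) = 4
Tile 10: (3,3)->(2,1) = 3
Sum: 2 + 4 + 2 + 3 + 1 + 3 + 2 + 3 + 2 + 2 + 2 + 3 + 5 + 4 + 3 = 41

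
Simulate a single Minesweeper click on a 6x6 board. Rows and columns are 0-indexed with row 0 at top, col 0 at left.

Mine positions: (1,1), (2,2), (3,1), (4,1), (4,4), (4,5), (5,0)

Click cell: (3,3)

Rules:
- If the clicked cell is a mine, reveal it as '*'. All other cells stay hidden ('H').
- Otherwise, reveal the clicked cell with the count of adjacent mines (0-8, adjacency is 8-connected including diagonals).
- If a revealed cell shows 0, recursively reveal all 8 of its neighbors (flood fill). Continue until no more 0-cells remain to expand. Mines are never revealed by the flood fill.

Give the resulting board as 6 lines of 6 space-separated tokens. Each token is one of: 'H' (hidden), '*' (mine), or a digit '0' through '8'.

H H H H H H
H H H H H H
H H H H H H
H H H 2 H H
H H H H H H
H H H H H H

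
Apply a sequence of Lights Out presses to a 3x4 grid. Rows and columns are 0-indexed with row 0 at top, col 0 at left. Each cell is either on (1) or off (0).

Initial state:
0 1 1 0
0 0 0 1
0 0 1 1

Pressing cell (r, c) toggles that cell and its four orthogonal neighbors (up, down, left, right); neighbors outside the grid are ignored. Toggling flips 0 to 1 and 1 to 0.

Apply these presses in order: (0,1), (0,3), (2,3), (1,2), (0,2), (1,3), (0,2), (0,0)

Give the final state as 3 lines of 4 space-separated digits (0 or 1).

After press 1 at (0,1):
1 0 0 0
0 1 0 1
0 0 1 1

After press 2 at (0,3):
1 0 1 1
0 1 0 0
0 0 1 1

After press 3 at (2,3):
1 0 1 1
0 1 0 1
0 0 0 0

After press 4 at (1,2):
1 0 0 1
0 0 1 0
0 0 1 0

After press 5 at (0,2):
1 1 1 0
0 0 0 0
0 0 1 0

After press 6 at (1,3):
1 1 1 1
0 0 1 1
0 0 1 1

After press 7 at (0,2):
1 0 0 0
0 0 0 1
0 0 1 1

After press 8 at (0,0):
0 1 0 0
1 0 0 1
0 0 1 1

Answer: 0 1 0 0
1 0 0 1
0 0 1 1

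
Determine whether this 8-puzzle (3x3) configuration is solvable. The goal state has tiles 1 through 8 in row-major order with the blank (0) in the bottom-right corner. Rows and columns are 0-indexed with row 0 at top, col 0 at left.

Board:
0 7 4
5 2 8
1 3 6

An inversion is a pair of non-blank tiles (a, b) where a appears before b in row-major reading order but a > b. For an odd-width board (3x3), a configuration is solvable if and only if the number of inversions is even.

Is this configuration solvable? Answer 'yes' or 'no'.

Answer: yes

Derivation:
Inversions (pairs i<j in row-major order where tile[i] > tile[j] > 0): 16
16 is even, so the puzzle is solvable.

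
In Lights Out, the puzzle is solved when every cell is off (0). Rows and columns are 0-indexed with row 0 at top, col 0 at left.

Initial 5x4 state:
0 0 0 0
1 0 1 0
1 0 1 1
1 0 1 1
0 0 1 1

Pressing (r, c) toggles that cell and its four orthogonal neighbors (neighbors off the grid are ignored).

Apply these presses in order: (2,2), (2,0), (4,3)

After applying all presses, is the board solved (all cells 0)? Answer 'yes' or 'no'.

Answer: yes

Derivation:
After press 1 at (2,2):
0 0 0 0
1 0 0 0
1 1 0 0
1 0 0 1
0 0 1 1

After press 2 at (2,0):
0 0 0 0
0 0 0 0
0 0 0 0
0 0 0 1
0 0 1 1

After press 3 at (4,3):
0 0 0 0
0 0 0 0
0 0 0 0
0 0 0 0
0 0 0 0

Lights still on: 0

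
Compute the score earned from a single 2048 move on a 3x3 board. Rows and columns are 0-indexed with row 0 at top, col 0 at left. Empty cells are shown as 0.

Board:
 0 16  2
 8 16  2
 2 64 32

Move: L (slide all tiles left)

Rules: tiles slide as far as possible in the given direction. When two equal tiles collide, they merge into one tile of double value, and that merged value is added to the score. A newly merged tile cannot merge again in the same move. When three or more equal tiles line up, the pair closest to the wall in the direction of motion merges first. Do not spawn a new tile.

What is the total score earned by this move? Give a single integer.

Answer: 0

Derivation:
Slide left:
row 0: [0, 16, 2] -> [16, 2, 0]  score +0 (running 0)
row 1: [8, 16, 2] -> [8, 16, 2]  score +0 (running 0)
row 2: [2, 64, 32] -> [2, 64, 32]  score +0 (running 0)
Board after move:
16  2  0
 8 16  2
 2 64 32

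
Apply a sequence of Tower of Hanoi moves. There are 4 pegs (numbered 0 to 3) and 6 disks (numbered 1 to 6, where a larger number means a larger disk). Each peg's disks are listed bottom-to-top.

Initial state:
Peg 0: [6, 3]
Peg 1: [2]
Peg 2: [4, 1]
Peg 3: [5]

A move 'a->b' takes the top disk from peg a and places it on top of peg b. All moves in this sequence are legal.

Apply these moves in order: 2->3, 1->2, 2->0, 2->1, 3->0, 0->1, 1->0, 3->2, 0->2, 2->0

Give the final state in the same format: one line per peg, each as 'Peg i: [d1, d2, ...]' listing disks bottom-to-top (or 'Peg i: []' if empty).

Answer: Peg 0: [6, 3, 2, 1]
Peg 1: [4]
Peg 2: [5]
Peg 3: []

Derivation:
After move 1 (2->3):
Peg 0: [6, 3]
Peg 1: [2]
Peg 2: [4]
Peg 3: [5, 1]

After move 2 (1->2):
Peg 0: [6, 3]
Peg 1: []
Peg 2: [4, 2]
Peg 3: [5, 1]

After move 3 (2->0):
Peg 0: [6, 3, 2]
Peg 1: []
Peg 2: [4]
Peg 3: [5, 1]

After move 4 (2->1):
Peg 0: [6, 3, 2]
Peg 1: [4]
Peg 2: []
Peg 3: [5, 1]

After move 5 (3->0):
Peg 0: [6, 3, 2, 1]
Peg 1: [4]
Peg 2: []
Peg 3: [5]

After move 6 (0->1):
Peg 0: [6, 3, 2]
Peg 1: [4, 1]
Peg 2: []
Peg 3: [5]

After move 7 (1->0):
Peg 0: [6, 3, 2, 1]
Peg 1: [4]
Peg 2: []
Peg 3: [5]

After move 8 (3->2):
Peg 0: [6, 3, 2, 1]
Peg 1: [4]
Peg 2: [5]
Peg 3: []

After move 9 (0->2):
Peg 0: [6, 3, 2]
Peg 1: [4]
Peg 2: [5, 1]
Peg 3: []

After move 10 (2->0):
Peg 0: [6, 3, 2, 1]
Peg 1: [4]
Peg 2: [5]
Peg 3: []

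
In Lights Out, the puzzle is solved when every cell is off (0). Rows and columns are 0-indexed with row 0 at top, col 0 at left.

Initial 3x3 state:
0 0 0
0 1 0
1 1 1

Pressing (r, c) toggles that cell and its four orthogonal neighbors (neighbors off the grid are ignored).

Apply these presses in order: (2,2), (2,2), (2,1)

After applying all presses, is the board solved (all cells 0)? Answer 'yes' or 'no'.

Answer: yes

Derivation:
After press 1 at (2,2):
0 0 0
0 1 1
1 0 0

After press 2 at (2,2):
0 0 0
0 1 0
1 1 1

After press 3 at (2,1):
0 0 0
0 0 0
0 0 0

Lights still on: 0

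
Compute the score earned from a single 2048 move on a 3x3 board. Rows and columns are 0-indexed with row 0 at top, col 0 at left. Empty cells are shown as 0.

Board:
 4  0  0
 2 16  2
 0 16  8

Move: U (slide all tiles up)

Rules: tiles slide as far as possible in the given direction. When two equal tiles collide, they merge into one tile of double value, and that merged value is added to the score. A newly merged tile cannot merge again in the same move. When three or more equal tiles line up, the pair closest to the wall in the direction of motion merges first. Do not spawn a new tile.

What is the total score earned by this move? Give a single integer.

Slide up:
col 0: [4, 2, 0] -> [4, 2, 0]  score +0 (running 0)
col 1: [0, 16, 16] -> [32, 0, 0]  score +32 (running 32)
col 2: [0, 2, 8] -> [2, 8, 0]  score +0 (running 32)
Board after move:
 4 32  2
 2  0  8
 0  0  0

Answer: 32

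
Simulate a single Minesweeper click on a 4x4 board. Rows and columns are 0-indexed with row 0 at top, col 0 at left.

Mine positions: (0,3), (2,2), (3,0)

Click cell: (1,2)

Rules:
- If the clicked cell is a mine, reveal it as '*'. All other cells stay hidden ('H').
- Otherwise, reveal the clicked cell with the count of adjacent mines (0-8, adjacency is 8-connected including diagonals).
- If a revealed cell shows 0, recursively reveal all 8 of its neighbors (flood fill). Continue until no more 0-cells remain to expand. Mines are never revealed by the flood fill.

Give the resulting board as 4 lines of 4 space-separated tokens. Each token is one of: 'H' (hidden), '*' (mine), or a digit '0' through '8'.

H H H H
H H 2 H
H H H H
H H H H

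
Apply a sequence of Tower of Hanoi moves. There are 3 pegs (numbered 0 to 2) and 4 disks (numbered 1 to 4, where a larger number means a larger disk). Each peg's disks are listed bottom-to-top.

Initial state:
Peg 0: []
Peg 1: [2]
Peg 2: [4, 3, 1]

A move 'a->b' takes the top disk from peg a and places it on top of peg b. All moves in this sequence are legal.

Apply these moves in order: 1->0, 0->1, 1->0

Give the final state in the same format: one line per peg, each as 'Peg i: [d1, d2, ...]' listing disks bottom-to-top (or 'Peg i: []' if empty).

After move 1 (1->0):
Peg 0: [2]
Peg 1: []
Peg 2: [4, 3, 1]

After move 2 (0->1):
Peg 0: []
Peg 1: [2]
Peg 2: [4, 3, 1]

After move 3 (1->0):
Peg 0: [2]
Peg 1: []
Peg 2: [4, 3, 1]

Answer: Peg 0: [2]
Peg 1: []
Peg 2: [4, 3, 1]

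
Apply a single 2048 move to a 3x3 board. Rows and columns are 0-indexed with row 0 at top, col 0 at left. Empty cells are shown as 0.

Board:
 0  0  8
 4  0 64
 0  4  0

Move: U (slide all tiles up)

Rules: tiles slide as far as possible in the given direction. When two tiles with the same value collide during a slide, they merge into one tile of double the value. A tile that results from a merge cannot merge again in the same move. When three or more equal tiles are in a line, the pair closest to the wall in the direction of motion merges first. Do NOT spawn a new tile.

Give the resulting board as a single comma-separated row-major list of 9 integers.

Answer: 4, 4, 8, 0, 0, 64, 0, 0, 0

Derivation:
Slide up:
col 0: [0, 4, 0] -> [4, 0, 0]
col 1: [0, 0, 4] -> [4, 0, 0]
col 2: [8, 64, 0] -> [8, 64, 0]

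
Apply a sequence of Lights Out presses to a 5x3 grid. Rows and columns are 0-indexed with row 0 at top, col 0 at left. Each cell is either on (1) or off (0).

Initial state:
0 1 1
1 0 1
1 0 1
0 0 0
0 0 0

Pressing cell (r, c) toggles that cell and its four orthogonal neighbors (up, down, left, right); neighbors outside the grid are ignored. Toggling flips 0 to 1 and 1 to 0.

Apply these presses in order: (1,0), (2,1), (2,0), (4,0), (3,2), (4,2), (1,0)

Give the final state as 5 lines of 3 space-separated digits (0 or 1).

Answer: 0 1 1
0 1 1
1 0 1
0 0 0
1 0 0

Derivation:
After press 1 at (1,0):
1 1 1
0 1 1
0 0 1
0 0 0
0 0 0

After press 2 at (2,1):
1 1 1
0 0 1
1 1 0
0 1 0
0 0 0

After press 3 at (2,0):
1 1 1
1 0 1
0 0 0
1 1 0
0 0 0

After press 4 at (4,0):
1 1 1
1 0 1
0 0 0
0 1 0
1 1 0

After press 5 at (3,2):
1 1 1
1 0 1
0 0 1
0 0 1
1 1 1

After press 6 at (4,2):
1 1 1
1 0 1
0 0 1
0 0 0
1 0 0

After press 7 at (1,0):
0 1 1
0 1 1
1 0 1
0 0 0
1 0 0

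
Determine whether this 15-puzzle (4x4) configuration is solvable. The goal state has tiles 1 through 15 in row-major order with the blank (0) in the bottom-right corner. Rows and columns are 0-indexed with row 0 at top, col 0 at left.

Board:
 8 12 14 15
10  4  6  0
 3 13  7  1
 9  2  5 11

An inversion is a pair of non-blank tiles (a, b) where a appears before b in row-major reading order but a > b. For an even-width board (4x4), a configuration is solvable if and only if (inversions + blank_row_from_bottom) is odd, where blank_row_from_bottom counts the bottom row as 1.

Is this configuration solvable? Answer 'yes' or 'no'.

Inversions: 67
Blank is in row 1 (0-indexed from top), which is row 3 counting from the bottom (bottom = 1).
67 + 3 = 70, which is even, so the puzzle is not solvable.

Answer: no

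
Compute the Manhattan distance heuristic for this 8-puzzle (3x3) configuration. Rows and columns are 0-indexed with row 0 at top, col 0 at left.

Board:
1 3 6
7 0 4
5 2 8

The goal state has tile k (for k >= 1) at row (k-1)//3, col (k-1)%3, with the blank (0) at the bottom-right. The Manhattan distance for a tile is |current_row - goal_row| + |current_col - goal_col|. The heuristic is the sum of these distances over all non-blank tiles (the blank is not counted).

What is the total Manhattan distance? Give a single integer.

Tile 1: (0,0)->(0,0) = 0
Tile 3: (0,1)->(0,2) = 1
Tile 6: (0,2)->(1,2) = 1
Tile 7: (1,0)->(2,0) = 1
Tile 4: (1,2)->(1,0) = 2
Tile 5: (2,0)->(1,1) = 2
Tile 2: (2,1)->(0,1) = 2
Tile 8: (2,2)->(2,1) = 1
Sum: 0 + 1 + 1 + 1 + 2 + 2 + 2 + 1 = 10

Answer: 10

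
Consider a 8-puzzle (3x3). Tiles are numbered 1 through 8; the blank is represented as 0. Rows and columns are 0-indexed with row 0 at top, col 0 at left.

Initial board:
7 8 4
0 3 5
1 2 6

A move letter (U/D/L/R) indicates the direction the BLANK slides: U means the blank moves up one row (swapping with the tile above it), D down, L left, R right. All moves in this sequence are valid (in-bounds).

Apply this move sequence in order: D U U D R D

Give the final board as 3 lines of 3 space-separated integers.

Answer: 7 8 4
3 2 5
1 0 6

Derivation:
After move 1 (D):
7 8 4
1 3 5
0 2 6

After move 2 (U):
7 8 4
0 3 5
1 2 6

After move 3 (U):
0 8 4
7 3 5
1 2 6

After move 4 (D):
7 8 4
0 3 5
1 2 6

After move 5 (R):
7 8 4
3 0 5
1 2 6

After move 6 (D):
7 8 4
3 2 5
1 0 6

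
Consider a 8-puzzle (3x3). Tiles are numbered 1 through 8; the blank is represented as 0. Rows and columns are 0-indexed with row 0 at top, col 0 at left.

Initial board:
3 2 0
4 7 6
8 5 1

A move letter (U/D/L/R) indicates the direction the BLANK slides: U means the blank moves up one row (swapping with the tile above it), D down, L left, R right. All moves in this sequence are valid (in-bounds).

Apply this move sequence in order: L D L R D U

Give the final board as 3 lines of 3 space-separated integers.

After move 1 (L):
3 0 2
4 7 6
8 5 1

After move 2 (D):
3 7 2
4 0 6
8 5 1

After move 3 (L):
3 7 2
0 4 6
8 5 1

After move 4 (R):
3 7 2
4 0 6
8 5 1

After move 5 (D):
3 7 2
4 5 6
8 0 1

After move 6 (U):
3 7 2
4 0 6
8 5 1

Answer: 3 7 2
4 0 6
8 5 1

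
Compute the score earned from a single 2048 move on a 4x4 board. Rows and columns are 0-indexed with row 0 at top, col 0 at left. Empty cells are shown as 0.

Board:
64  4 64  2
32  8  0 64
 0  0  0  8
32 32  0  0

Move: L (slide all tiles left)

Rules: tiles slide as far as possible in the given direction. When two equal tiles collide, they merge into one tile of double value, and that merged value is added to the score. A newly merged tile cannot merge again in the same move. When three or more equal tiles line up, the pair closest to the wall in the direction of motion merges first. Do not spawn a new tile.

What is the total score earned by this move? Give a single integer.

Answer: 64

Derivation:
Slide left:
row 0: [64, 4, 64, 2] -> [64, 4, 64, 2]  score +0 (running 0)
row 1: [32, 8, 0, 64] -> [32, 8, 64, 0]  score +0 (running 0)
row 2: [0, 0, 0, 8] -> [8, 0, 0, 0]  score +0 (running 0)
row 3: [32, 32, 0, 0] -> [64, 0, 0, 0]  score +64 (running 64)
Board after move:
64  4 64  2
32  8 64  0
 8  0  0  0
64  0  0  0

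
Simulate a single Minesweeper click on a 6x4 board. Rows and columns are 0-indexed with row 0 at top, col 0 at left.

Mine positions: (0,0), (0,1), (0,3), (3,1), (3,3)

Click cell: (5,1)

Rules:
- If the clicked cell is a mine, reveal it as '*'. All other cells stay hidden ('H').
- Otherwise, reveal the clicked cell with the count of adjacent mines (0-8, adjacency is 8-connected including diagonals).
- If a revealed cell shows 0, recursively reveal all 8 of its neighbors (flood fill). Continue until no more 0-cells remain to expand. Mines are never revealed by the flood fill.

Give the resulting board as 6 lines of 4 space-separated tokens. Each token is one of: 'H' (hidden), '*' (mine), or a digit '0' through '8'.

H H H H
H H H H
H H H H
H H H H
1 1 2 1
0 0 0 0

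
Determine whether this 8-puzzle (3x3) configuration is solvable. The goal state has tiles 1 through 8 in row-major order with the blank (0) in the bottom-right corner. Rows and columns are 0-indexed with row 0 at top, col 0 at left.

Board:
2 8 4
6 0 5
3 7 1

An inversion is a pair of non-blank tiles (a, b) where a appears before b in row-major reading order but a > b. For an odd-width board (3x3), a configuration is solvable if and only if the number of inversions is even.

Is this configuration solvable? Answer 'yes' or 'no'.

Inversions (pairs i<j in row-major order where tile[i] > tile[j] > 0): 16
16 is even, so the puzzle is solvable.

Answer: yes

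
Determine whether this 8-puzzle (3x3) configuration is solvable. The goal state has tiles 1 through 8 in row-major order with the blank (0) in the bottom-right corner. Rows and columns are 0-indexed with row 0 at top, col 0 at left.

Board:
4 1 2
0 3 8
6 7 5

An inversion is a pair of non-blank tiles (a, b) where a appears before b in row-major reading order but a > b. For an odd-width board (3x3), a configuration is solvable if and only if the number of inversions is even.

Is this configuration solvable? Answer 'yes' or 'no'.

Inversions (pairs i<j in row-major order where tile[i] > tile[j] > 0): 8
8 is even, so the puzzle is solvable.

Answer: yes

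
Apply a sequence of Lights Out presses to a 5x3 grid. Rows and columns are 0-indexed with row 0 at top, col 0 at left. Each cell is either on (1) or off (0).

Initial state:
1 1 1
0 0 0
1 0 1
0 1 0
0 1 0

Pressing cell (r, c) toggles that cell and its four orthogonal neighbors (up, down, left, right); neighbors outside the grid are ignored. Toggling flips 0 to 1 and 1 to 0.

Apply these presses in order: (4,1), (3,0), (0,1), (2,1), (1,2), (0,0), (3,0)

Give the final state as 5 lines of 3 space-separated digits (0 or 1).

After press 1 at (4,1):
1 1 1
0 0 0
1 0 1
0 0 0
1 0 1

After press 2 at (3,0):
1 1 1
0 0 0
0 0 1
1 1 0
0 0 1

After press 3 at (0,1):
0 0 0
0 1 0
0 0 1
1 1 0
0 0 1

After press 4 at (2,1):
0 0 0
0 0 0
1 1 0
1 0 0
0 0 1

After press 5 at (1,2):
0 0 1
0 1 1
1 1 1
1 0 0
0 0 1

After press 6 at (0,0):
1 1 1
1 1 1
1 1 1
1 0 0
0 0 1

After press 7 at (3,0):
1 1 1
1 1 1
0 1 1
0 1 0
1 0 1

Answer: 1 1 1
1 1 1
0 1 1
0 1 0
1 0 1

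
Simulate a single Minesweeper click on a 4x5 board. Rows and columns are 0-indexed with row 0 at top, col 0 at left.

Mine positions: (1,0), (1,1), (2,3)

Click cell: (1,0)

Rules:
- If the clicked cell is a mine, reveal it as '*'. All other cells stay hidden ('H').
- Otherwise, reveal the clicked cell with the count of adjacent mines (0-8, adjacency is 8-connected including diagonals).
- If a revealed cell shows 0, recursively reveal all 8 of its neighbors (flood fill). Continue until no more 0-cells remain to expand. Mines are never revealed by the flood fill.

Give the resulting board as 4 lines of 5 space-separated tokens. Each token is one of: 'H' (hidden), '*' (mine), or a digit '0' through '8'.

H H H H H
* H H H H
H H H H H
H H H H H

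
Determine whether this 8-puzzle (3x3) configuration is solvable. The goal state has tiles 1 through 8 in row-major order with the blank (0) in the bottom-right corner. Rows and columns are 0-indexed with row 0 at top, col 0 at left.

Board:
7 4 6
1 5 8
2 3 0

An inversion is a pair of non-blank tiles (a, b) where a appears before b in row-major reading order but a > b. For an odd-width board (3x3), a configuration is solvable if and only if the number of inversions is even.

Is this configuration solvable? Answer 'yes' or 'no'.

Inversions (pairs i<j in row-major order where tile[i] > tile[j] > 0): 17
17 is odd, so the puzzle is not solvable.

Answer: no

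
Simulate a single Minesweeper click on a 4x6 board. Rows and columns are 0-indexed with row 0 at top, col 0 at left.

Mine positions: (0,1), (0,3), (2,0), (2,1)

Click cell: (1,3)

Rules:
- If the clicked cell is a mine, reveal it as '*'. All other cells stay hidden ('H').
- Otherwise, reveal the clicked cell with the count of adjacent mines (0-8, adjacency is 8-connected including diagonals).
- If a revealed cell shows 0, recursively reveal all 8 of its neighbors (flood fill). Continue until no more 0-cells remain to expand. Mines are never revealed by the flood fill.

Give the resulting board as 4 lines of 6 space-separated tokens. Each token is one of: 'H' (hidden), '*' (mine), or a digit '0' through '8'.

H H H H H H
H H H 1 H H
H H H H H H
H H H H H H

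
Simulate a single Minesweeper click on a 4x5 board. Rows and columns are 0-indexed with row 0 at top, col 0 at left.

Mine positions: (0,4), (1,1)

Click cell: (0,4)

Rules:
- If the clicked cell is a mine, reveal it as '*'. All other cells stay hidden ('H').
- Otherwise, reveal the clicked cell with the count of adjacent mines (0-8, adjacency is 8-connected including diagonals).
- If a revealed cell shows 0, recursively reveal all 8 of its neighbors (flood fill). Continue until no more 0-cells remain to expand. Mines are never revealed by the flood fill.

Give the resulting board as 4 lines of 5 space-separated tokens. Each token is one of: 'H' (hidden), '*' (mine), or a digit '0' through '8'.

H H H H *
H H H H H
H H H H H
H H H H H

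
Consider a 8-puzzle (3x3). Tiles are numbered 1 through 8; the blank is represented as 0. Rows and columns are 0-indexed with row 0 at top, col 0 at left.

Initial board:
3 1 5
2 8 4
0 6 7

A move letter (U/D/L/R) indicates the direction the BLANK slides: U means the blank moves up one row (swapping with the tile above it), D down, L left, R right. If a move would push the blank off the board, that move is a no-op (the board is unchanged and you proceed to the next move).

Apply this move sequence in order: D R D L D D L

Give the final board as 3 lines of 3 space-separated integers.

After move 1 (D):
3 1 5
2 8 4
0 6 7

After move 2 (R):
3 1 5
2 8 4
6 0 7

After move 3 (D):
3 1 5
2 8 4
6 0 7

After move 4 (L):
3 1 5
2 8 4
0 6 7

After move 5 (D):
3 1 5
2 8 4
0 6 7

After move 6 (D):
3 1 5
2 8 4
0 6 7

After move 7 (L):
3 1 5
2 8 4
0 6 7

Answer: 3 1 5
2 8 4
0 6 7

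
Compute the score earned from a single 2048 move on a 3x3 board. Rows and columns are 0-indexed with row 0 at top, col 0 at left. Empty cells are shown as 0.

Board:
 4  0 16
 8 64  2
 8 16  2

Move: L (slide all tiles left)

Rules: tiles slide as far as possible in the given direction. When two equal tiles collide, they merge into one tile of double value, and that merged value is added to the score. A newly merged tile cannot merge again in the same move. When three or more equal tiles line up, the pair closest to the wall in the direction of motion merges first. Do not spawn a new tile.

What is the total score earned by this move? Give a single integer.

Answer: 0

Derivation:
Slide left:
row 0: [4, 0, 16] -> [4, 16, 0]  score +0 (running 0)
row 1: [8, 64, 2] -> [8, 64, 2]  score +0 (running 0)
row 2: [8, 16, 2] -> [8, 16, 2]  score +0 (running 0)
Board after move:
 4 16  0
 8 64  2
 8 16  2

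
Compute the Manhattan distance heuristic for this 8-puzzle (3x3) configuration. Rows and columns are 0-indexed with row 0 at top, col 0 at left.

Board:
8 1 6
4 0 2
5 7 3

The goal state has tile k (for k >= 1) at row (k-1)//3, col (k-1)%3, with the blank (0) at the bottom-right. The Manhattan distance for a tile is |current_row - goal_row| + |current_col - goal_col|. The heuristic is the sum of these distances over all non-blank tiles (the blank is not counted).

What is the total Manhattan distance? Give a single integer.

Answer: 12

Derivation:
Tile 8: (0,0)->(2,1) = 3
Tile 1: (0,1)->(0,0) = 1
Tile 6: (0,2)->(1,2) = 1
Tile 4: (1,0)->(1,0) = 0
Tile 2: (1,2)->(0,1) = 2
Tile 5: (2,0)->(1,1) = 2
Tile 7: (2,1)->(2,0) = 1
Tile 3: (2,2)->(0,2) = 2
Sum: 3 + 1 + 1 + 0 + 2 + 2 + 1 + 2 = 12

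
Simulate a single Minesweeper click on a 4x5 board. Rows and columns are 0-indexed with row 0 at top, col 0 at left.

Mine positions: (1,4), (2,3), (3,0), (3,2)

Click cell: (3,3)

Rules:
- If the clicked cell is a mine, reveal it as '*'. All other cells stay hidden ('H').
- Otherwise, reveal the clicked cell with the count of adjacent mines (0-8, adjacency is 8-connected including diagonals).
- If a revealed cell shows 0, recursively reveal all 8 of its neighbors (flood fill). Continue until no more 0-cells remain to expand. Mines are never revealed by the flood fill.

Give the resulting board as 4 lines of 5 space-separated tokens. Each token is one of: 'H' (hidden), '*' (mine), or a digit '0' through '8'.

H H H H H
H H H H H
H H H H H
H H H 2 H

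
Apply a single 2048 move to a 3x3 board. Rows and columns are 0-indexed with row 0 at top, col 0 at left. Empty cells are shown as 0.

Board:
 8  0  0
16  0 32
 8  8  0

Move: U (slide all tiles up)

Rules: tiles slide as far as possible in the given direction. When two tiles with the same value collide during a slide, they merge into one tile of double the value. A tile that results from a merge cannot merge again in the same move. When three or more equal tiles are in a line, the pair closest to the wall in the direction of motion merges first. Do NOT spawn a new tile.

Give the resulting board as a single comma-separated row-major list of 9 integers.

Answer: 8, 8, 32, 16, 0, 0, 8, 0, 0

Derivation:
Slide up:
col 0: [8, 16, 8] -> [8, 16, 8]
col 1: [0, 0, 8] -> [8, 0, 0]
col 2: [0, 32, 0] -> [32, 0, 0]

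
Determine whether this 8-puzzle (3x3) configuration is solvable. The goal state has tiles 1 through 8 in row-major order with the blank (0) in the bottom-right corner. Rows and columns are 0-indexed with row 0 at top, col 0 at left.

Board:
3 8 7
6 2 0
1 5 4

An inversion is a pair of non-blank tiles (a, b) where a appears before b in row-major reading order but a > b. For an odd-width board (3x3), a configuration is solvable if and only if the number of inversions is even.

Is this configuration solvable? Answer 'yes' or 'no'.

Inversions (pairs i<j in row-major order where tile[i] > tile[j] > 0): 19
19 is odd, so the puzzle is not solvable.

Answer: no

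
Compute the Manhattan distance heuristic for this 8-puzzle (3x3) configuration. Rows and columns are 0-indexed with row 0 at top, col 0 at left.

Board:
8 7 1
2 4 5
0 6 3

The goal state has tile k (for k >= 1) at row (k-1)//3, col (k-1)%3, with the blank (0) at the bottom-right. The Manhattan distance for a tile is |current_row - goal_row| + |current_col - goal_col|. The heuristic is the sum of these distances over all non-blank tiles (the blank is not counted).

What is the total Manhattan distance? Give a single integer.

Answer: 16

Derivation:
Tile 8: (0,0)->(2,1) = 3
Tile 7: (0,1)->(2,0) = 3
Tile 1: (0,2)->(0,0) = 2
Tile 2: (1,0)->(0,1) = 2
Tile 4: (1,1)->(1,0) = 1
Tile 5: (1,2)->(1,1) = 1
Tile 6: (2,1)->(1,2) = 2
Tile 3: (2,2)->(0,2) = 2
Sum: 3 + 3 + 2 + 2 + 1 + 1 + 2 + 2 = 16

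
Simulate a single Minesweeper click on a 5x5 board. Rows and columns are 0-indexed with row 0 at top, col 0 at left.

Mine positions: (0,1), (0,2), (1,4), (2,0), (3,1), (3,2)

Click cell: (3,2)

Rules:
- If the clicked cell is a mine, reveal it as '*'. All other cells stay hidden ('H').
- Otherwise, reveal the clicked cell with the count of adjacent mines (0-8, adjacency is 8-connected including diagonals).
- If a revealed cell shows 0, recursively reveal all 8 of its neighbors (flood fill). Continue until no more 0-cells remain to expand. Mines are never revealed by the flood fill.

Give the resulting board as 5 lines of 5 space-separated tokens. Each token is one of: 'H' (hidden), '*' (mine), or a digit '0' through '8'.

H H H H H
H H H H H
H H H H H
H H * H H
H H H H H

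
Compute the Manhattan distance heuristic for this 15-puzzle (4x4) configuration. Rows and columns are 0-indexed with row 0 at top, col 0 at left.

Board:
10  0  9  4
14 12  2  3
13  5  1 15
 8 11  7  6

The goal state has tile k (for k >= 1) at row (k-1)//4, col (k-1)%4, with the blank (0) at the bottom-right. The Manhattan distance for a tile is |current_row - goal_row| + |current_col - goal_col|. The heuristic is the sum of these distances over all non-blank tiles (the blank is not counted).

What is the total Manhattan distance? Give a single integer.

Answer: 39

Derivation:
Tile 10: at (0,0), goal (2,1), distance |0-2|+|0-1| = 3
Tile 9: at (0,2), goal (2,0), distance |0-2|+|2-0| = 4
Tile 4: at (0,3), goal (0,3), distance |0-0|+|3-3| = 0
Tile 14: at (1,0), goal (3,1), distance |1-3|+|0-1| = 3
Tile 12: at (1,1), goal (2,3), distance |1-2|+|1-3| = 3
Tile 2: at (1,2), goal (0,1), distance |1-0|+|2-1| = 2
Tile 3: at (1,3), goal (0,2), distance |1-0|+|3-2| = 2
Tile 13: at (2,0), goal (3,0), distance |2-3|+|0-0| = 1
Tile 5: at (2,1), goal (1,0), distance |2-1|+|1-0| = 2
Tile 1: at (2,2), goal (0,0), distance |2-0|+|2-0| = 4
Tile 15: at (2,3), goal (3,2), distance |2-3|+|3-2| = 2
Tile 8: at (3,0), goal (1,3), distance |3-1|+|0-3| = 5
Tile 11: at (3,1), goal (2,2), distance |3-2|+|1-2| = 2
Tile 7: at (3,2), goal (1,2), distance |3-1|+|2-2| = 2
Tile 6: at (3,3), goal (1,1), distance |3-1|+|3-1| = 4
Sum: 3 + 4 + 0 + 3 + 3 + 2 + 2 + 1 + 2 + 4 + 2 + 5 + 2 + 2 + 4 = 39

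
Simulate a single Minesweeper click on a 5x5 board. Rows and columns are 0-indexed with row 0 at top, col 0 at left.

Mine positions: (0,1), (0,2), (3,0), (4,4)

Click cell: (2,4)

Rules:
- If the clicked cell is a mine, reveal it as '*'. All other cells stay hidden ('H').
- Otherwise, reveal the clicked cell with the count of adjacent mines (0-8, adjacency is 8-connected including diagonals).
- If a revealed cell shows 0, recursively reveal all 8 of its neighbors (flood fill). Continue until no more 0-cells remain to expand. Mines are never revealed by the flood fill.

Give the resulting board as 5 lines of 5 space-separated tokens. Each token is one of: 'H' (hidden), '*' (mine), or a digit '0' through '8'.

H H H 1 0
H 2 2 1 0
H 1 0 0 0
H 1 0 1 1
H 1 0 1 H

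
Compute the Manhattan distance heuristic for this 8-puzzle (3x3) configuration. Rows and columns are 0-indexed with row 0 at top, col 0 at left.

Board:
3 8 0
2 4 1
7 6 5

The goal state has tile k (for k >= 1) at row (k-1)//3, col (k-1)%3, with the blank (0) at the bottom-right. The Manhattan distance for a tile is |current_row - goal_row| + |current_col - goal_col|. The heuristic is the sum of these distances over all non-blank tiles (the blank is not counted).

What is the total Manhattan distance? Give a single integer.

Answer: 14

Derivation:
Tile 3: at (0,0), goal (0,2), distance |0-0|+|0-2| = 2
Tile 8: at (0,1), goal (2,1), distance |0-2|+|1-1| = 2
Tile 2: at (1,0), goal (0,1), distance |1-0|+|0-1| = 2
Tile 4: at (1,1), goal (1,0), distance |1-1|+|1-0| = 1
Tile 1: at (1,2), goal (0,0), distance |1-0|+|2-0| = 3
Tile 7: at (2,0), goal (2,0), distance |2-2|+|0-0| = 0
Tile 6: at (2,1), goal (1,2), distance |2-1|+|1-2| = 2
Tile 5: at (2,2), goal (1,1), distance |2-1|+|2-1| = 2
Sum: 2 + 2 + 2 + 1 + 3 + 0 + 2 + 2 = 14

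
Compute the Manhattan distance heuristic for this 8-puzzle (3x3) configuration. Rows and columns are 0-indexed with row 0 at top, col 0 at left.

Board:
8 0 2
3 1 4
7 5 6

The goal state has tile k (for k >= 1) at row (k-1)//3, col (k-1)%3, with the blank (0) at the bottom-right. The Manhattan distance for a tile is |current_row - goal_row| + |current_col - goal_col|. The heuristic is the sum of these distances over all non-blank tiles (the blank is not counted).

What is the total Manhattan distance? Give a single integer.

Answer: 13

Derivation:
Tile 8: at (0,0), goal (2,1), distance |0-2|+|0-1| = 3
Tile 2: at (0,2), goal (0,1), distance |0-0|+|2-1| = 1
Tile 3: at (1,0), goal (0,2), distance |1-0|+|0-2| = 3
Tile 1: at (1,1), goal (0,0), distance |1-0|+|1-0| = 2
Tile 4: at (1,2), goal (1,0), distance |1-1|+|2-0| = 2
Tile 7: at (2,0), goal (2,0), distance |2-2|+|0-0| = 0
Tile 5: at (2,1), goal (1,1), distance |2-1|+|1-1| = 1
Tile 6: at (2,2), goal (1,2), distance |2-1|+|2-2| = 1
Sum: 3 + 1 + 3 + 2 + 2 + 0 + 1 + 1 = 13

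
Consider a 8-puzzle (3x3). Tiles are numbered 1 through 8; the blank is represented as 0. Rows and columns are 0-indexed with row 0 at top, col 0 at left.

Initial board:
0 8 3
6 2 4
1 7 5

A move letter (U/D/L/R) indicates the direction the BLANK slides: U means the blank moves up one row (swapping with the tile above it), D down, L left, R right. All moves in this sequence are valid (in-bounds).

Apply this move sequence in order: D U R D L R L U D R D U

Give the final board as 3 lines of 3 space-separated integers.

After move 1 (D):
6 8 3
0 2 4
1 7 5

After move 2 (U):
0 8 3
6 2 4
1 7 5

After move 3 (R):
8 0 3
6 2 4
1 7 5

After move 4 (D):
8 2 3
6 0 4
1 7 5

After move 5 (L):
8 2 3
0 6 4
1 7 5

After move 6 (R):
8 2 3
6 0 4
1 7 5

After move 7 (L):
8 2 3
0 6 4
1 7 5

After move 8 (U):
0 2 3
8 6 4
1 7 5

After move 9 (D):
8 2 3
0 6 4
1 7 5

After move 10 (R):
8 2 3
6 0 4
1 7 5

After move 11 (D):
8 2 3
6 7 4
1 0 5

After move 12 (U):
8 2 3
6 0 4
1 7 5

Answer: 8 2 3
6 0 4
1 7 5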